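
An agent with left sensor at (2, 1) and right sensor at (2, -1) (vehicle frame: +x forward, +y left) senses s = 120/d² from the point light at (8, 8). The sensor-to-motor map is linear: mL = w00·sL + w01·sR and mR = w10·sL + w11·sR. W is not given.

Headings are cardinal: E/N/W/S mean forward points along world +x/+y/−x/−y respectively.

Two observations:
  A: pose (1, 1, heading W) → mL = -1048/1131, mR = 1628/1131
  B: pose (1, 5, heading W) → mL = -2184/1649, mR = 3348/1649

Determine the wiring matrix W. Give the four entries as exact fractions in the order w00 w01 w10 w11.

-1/2 -1/2 1/2 1

obs A: pose=(1,1,W) → sL=24/29, sR=40/39, mL=-1048/1131, mR=1628/1131
obs B: pose=(1,5,W) → sL=120/97, sR=24/17, mL=-2184/1649, mR=3348/1649
sensor matrix S = [[24/29, 40/39], [120/97, 24/17]]; det S = -62464/621673
solve [mL_A; mL_B] = S·[w00; w01] and [mR_A; mR_B] = S·[w10; w11]:
  w00 = -1/2, w01 = -1/2, w10 = 1/2, w11 = 1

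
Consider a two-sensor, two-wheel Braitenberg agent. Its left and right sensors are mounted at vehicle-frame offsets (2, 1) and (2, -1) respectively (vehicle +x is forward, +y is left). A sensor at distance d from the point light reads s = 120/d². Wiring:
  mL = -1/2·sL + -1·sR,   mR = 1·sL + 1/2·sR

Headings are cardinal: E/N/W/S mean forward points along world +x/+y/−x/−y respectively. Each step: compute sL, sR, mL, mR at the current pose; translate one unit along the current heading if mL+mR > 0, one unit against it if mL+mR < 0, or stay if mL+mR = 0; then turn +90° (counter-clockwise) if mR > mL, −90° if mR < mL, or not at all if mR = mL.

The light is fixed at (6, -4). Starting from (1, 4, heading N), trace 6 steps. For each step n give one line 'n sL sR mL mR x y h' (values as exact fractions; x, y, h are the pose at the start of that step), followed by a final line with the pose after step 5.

0 15/17 30/29 -1455/986 690/493 1 4 N
1 24/17 120/113 -3396/1921 3732/1921 1 3 W
2 12/5 60/37 -522/185 594/185 0 3 S
3 24/13 120/41 -2052/533 1764/533 0 2 E
4 15/16 6/5 -267/160 123/80 -1 2 N
5 120/97 40/39 -6220/3783 6620/3783 -1 1 W
final -2 1 S

n=0: pose=(1,4,N); sL=15/17, sR=30/29; mL=-1455/986, mR=690/493; mL+mR=-75/986 → advance -1; mR−mL=2835/986 → turn +1·90°
n=1: pose=(1,3,W); sL=24/17, sR=120/113; mL=-3396/1921, mR=3732/1921; mL+mR=336/1921 → advance +1; mR−mL=7128/1921 → turn +1·90°
n=2: pose=(0,3,S); sL=12/5, sR=60/37; mL=-522/185, mR=594/185; mL+mR=72/185 → advance +1; mR−mL=1116/185 → turn +1·90°
n=3: pose=(0,2,E); sL=24/13, sR=120/41; mL=-2052/533, mR=1764/533; mL+mR=-288/533 → advance -1; mR−mL=3816/533 → turn +1·90°
n=4: pose=(-1,2,N); sL=15/16, sR=6/5; mL=-267/160, mR=123/80; mL+mR=-21/160 → advance -1; mR−mL=513/160 → turn +1·90°
n=5: pose=(-1,1,W); sL=120/97, sR=40/39; mL=-6220/3783, mR=6620/3783; mL+mR=400/3783 → advance +1; mR−mL=4280/1261 → turn +1·90°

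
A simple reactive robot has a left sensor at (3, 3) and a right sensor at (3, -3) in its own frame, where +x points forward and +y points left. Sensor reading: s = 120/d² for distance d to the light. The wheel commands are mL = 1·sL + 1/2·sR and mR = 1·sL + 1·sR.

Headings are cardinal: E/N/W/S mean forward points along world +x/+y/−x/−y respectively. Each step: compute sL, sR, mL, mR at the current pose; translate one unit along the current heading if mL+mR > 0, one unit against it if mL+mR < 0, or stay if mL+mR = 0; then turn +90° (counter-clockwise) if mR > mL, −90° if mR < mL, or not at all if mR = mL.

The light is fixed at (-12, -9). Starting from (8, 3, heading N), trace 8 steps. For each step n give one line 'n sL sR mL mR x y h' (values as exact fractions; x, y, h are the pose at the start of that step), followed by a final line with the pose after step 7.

n=0: pose=(8,3,N); sL=60/257, sR=60/377; mL=30330/96889, mR=38040/96889; mL+mR=68370/96889 → advance +1; mR−mL=30/377 → turn +1·90°
n=1: pose=(8,4,W); sL=120/389, sR=24/109; mL=17748/42401, mR=22416/42401; mL+mR=40164/42401 → advance +1; mR−mL=12/109 → turn +1·90°
n=2: pose=(7,4,S); sL=15/73, sR=30/89; mL=2430/6497, mR=3525/6497; mL+mR=5955/6497 → advance +1; mR−mL=15/89 → turn +1·90°
n=3: pose=(7,3,E); sL=120/709, sR=24/113; mL=22068/80117, mR=30576/80117; mL+mR=52644/80117 → advance +1; mR−mL=12/113 → turn +1·90°
n=4: pose=(8,3,N); sL=60/257, sR=60/377; mL=30330/96889, mR=38040/96889; mL+mR=68370/96889 → advance +1; mR−mL=30/377 → turn +1·90°
n=5: pose=(8,4,W); sL=120/389, sR=24/109; mL=17748/42401, mR=22416/42401; mL+mR=40164/42401 → advance +1; mR−mL=12/109 → turn +1·90°
n=6: pose=(7,4,S); sL=15/73, sR=30/89; mL=2430/6497, mR=3525/6497; mL+mR=5955/6497 → advance +1; mR−mL=15/89 → turn +1·90°
n=7: pose=(7,3,E); sL=120/709, sR=24/113; mL=22068/80117, mR=30576/80117; mL+mR=52644/80117 → advance +1; mR−mL=12/113 → turn +1·90°

0 60/257 60/377 30330/96889 38040/96889 8 3 N
1 120/389 24/109 17748/42401 22416/42401 8 4 W
2 15/73 30/89 2430/6497 3525/6497 7 4 S
3 120/709 24/113 22068/80117 30576/80117 7 3 E
4 60/257 60/377 30330/96889 38040/96889 8 3 N
5 120/389 24/109 17748/42401 22416/42401 8 4 W
6 15/73 30/89 2430/6497 3525/6497 7 4 S
7 120/709 24/113 22068/80117 30576/80117 7 3 E
final 8 3 N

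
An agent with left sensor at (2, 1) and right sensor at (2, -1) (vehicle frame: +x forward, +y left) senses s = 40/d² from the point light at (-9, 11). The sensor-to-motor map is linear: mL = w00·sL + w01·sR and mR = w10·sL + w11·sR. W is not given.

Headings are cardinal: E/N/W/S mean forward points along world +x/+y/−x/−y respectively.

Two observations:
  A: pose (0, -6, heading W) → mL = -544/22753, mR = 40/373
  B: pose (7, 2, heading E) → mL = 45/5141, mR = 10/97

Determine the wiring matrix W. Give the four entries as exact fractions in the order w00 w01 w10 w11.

obs A: pose=(0,-6,W) → sL=40/373, sR=8/61, mL=-544/22753, mR=40/373
obs B: pose=(7,2,E) → sL=10/97, sR=5/53, mL=45/5141, mR=10/97
sensor matrix S = [[40/373, 8/61], [10/97, 5/53]]; det S = -398120/116973173
solve [mL_A; mL_B] = S·[w00; w01] and [mR_A; mR_B] = S·[w10; w11]:
  w00 = 1, w01 = -1, w10 = 1, w11 = 0

1 -1 1 0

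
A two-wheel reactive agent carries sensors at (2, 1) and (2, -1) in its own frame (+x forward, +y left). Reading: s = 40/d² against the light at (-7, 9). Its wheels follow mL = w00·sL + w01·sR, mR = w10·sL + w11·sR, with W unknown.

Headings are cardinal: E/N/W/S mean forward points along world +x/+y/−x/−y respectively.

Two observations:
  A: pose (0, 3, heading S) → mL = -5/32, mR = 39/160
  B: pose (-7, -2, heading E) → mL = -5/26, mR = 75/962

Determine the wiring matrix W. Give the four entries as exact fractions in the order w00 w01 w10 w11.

obs A: pose=(0,3,S) → sL=5/16, sR=2/5, mL=-5/32, mR=39/160
obs B: pose=(-7,-2,E) → sL=5/13, sR=10/37, mL=-5/26, mR=75/962
sensor matrix S = [[5/16, 2/5], [5/13, 10/37]]; det S = -267/3848
solve [mL_A; mL_B] = S·[w00; w01] and [mR_A; mR_B] = S·[w10; w11]:
  w00 = -1/2, w01 = 0, w10 = -1/2, w11 = 1

-1/2 0 -1/2 1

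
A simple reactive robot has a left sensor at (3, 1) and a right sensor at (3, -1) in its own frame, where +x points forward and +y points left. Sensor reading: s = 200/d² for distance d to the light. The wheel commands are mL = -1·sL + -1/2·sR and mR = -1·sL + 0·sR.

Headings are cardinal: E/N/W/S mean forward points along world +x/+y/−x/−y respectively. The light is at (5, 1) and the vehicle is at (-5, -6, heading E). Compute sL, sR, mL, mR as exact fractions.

40/17 200/113 -6220/1921 -40/17

left sensor world pos  = (-2, -5); dL² = 85
right sensor world pos = (-2, -7); dR² = 113
sL = 200/85 = 40/17
sR = 200/113 = 200/113
mL = -1·sL + -1/2·sR = -6220/1921
mR = -1·sL + 0·sR = -40/17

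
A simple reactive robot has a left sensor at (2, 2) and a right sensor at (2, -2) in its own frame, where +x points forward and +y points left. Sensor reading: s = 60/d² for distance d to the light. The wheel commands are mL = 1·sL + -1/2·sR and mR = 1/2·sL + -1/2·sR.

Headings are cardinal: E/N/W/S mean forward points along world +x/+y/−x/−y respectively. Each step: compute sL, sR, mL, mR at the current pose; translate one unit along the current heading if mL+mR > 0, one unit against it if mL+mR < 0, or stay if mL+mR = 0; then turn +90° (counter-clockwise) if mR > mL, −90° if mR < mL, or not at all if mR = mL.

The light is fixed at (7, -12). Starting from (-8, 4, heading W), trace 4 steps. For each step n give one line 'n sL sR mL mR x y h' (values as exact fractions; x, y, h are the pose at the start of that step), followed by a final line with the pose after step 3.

0 12/97 60/613 4446/59461 768/59461 -8 4 W
1 5/54 3/26 49/1404 -4/351 -9 4 N
2 60/557 60/421 8550/234497 -4080/234497 -9 5 E
3 30/197 30/257 4755/50629 900/50629 -8 5 S
final -8 4 W

n=0: pose=(-8,4,W); sL=12/97, sR=60/613; mL=4446/59461, mR=768/59461; mL+mR=5214/59461 → advance +1; mR−mL=-6/97 → turn -1·90°
n=1: pose=(-9,4,N); sL=5/54, sR=3/26; mL=49/1404, mR=-4/351; mL+mR=11/468 → advance +1; mR−mL=-5/108 → turn -1·90°
n=2: pose=(-9,5,E); sL=60/557, sR=60/421; mL=8550/234497, mR=-4080/234497; mL+mR=4470/234497 → advance +1; mR−mL=-30/557 → turn -1·90°
n=3: pose=(-8,5,S); sL=30/197, sR=30/257; mL=4755/50629, mR=900/50629; mL+mR=5655/50629 → advance +1; mR−mL=-15/197 → turn -1·90°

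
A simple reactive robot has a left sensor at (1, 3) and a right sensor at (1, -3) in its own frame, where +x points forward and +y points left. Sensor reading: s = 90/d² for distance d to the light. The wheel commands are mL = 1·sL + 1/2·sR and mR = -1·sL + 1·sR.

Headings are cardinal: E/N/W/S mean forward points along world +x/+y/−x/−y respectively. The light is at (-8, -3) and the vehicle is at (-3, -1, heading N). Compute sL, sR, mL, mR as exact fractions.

90/13 90/73 7155/949 -5400/949

left sensor world pos  = (-6, 0); dL² = 13
right sensor world pos = (0, 0); dR² = 73
sL = 90/13 = 90/13
sR = 90/73 = 90/73
mL = 1·sL + 1/2·sR = 7155/949
mR = -1·sL + 1·sR = -5400/949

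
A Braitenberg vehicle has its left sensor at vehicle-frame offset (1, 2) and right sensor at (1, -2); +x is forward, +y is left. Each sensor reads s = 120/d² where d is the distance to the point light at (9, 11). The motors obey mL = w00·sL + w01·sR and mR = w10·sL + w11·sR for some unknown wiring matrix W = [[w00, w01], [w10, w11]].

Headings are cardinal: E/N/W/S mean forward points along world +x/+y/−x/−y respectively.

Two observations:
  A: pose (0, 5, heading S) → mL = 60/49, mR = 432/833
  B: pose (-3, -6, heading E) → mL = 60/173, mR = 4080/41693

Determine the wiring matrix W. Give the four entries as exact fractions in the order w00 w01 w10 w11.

obs A: pose=(0,5,S) → sL=60/49, sR=12/17, mL=60/49, mR=432/833
obs B: pose=(-3,-6,E) → sL=60/173, sR=60/241, mL=60/173, mR=4080/41693
sensor matrix S = [[60/49, 12/17], [60/173, 60/241]]; det S = 2085120/34730269
solve [mL_A; mL_B] = S·[w00; w01] and [mR_A; mR_B] = S·[w10; w11]:
  w00 = 1, w01 = 0, w10 = 1, w11 = -1

1 0 1 -1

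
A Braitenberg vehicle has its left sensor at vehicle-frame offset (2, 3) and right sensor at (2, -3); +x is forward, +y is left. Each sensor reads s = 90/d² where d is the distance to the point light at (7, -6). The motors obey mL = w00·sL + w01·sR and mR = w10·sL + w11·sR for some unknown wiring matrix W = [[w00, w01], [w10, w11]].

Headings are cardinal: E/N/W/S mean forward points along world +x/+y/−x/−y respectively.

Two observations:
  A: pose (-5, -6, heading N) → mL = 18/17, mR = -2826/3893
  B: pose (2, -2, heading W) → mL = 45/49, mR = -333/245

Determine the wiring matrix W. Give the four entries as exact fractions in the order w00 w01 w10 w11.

0 1 -1/2 -1/2

obs A: pose=(-5,-6,N) → sL=90/229, sR=18/17, mL=18/17, mR=-2826/3893
obs B: pose=(2,-2,W) → sL=9/5, sR=45/49, mL=45/49, mR=-333/245
sensor matrix S = [[90/229, 18/17], [9/5, 45/49]]; det S = -1473552/953785
solve [mL_A; mL_B] = S·[w00; w01] and [mR_A; mR_B] = S·[w10; w11]:
  w00 = 0, w01 = 1, w10 = -1/2, w11 = -1/2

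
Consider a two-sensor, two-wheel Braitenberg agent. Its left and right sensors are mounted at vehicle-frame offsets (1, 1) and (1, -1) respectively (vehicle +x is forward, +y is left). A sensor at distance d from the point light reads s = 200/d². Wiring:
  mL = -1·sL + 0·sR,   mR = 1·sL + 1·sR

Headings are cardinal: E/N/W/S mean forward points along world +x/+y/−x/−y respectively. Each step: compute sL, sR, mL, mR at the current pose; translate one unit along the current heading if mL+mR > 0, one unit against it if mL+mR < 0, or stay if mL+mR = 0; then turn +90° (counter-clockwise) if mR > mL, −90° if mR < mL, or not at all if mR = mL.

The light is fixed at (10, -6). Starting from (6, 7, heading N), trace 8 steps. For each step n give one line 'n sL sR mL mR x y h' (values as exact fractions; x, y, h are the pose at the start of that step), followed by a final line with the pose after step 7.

0 200/221 40/41 -200/221 17040/9061 6 7 N
1 100/97 4/5 -100/97 888/485 6 8 W
2 40/37 40/41 -40/37 3120/1517 5 8 S
3 50/53 5/4 -50/53 465/212 5 7 E
4 200/221 40/41 -200/221 17040/9061 6 7 N
5 100/97 4/5 -100/97 888/485 6 8 W
6 40/37 40/41 -40/37 3120/1517 5 8 S
7 50/53 5/4 -50/53 465/212 5 7 E
final 6 7 N

n=0: pose=(6,7,N); sL=200/221, sR=40/41; mL=-200/221, mR=17040/9061; mL+mR=40/41 → advance +1; mR−mL=25240/9061 → turn +1·90°
n=1: pose=(6,8,W); sL=100/97, sR=4/5; mL=-100/97, mR=888/485; mL+mR=4/5 → advance +1; mR−mL=1388/485 → turn +1·90°
n=2: pose=(5,8,S); sL=40/37, sR=40/41; mL=-40/37, mR=3120/1517; mL+mR=40/41 → advance +1; mR−mL=4760/1517 → turn +1·90°
n=3: pose=(5,7,E); sL=50/53, sR=5/4; mL=-50/53, mR=465/212; mL+mR=5/4 → advance +1; mR−mL=665/212 → turn +1·90°
n=4: pose=(6,7,N); sL=200/221, sR=40/41; mL=-200/221, mR=17040/9061; mL+mR=40/41 → advance +1; mR−mL=25240/9061 → turn +1·90°
n=5: pose=(6,8,W); sL=100/97, sR=4/5; mL=-100/97, mR=888/485; mL+mR=4/5 → advance +1; mR−mL=1388/485 → turn +1·90°
n=6: pose=(5,8,S); sL=40/37, sR=40/41; mL=-40/37, mR=3120/1517; mL+mR=40/41 → advance +1; mR−mL=4760/1517 → turn +1·90°
n=7: pose=(5,7,E); sL=50/53, sR=5/4; mL=-50/53, mR=465/212; mL+mR=5/4 → advance +1; mR−mL=665/212 → turn +1·90°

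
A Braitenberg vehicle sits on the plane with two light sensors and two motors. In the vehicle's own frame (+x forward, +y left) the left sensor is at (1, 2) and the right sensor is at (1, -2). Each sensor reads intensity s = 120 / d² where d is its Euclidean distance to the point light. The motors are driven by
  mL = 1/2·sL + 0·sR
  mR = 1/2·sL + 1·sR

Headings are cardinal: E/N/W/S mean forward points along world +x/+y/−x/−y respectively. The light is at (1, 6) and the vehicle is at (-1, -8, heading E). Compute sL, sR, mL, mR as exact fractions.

24/29 120/257 12/29 6564/7453

left sensor world pos  = (0, -6); dL² = 145
right sensor world pos = (0, -10); dR² = 257
sL = 120/145 = 24/29
sR = 120/257 = 120/257
mL = 1/2·sL + 0·sR = 12/29
mR = 1/2·sL + 1·sR = 6564/7453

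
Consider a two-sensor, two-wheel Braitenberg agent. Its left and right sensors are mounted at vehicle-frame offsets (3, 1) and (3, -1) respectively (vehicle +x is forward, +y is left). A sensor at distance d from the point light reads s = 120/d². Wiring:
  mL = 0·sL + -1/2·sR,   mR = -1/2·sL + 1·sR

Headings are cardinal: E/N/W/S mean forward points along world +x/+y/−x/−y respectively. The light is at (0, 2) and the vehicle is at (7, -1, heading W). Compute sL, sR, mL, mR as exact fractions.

15/4 6 -3 33/8

left sensor world pos  = (4, -2); dL² = 32
right sensor world pos = (4, 0); dR² = 20
sL = 120/32 = 15/4
sR = 120/20 = 6
mL = 0·sL + -1/2·sR = -3
mR = -1/2·sL + 1·sR = 33/8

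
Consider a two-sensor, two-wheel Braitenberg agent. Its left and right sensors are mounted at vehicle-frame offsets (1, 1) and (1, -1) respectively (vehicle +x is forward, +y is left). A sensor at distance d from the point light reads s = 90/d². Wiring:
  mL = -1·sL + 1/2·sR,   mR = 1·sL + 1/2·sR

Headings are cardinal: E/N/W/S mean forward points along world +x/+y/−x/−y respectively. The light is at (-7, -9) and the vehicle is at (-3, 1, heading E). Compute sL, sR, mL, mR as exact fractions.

45/73 45/53 -1485/7738 8055/7738

left sensor world pos  = (-2, 2); dL² = 146
right sensor world pos = (-2, 0); dR² = 106
sL = 90/146 = 45/73
sR = 90/106 = 45/53
mL = -1·sL + 1/2·sR = -1485/7738
mR = 1·sL + 1/2·sR = 8055/7738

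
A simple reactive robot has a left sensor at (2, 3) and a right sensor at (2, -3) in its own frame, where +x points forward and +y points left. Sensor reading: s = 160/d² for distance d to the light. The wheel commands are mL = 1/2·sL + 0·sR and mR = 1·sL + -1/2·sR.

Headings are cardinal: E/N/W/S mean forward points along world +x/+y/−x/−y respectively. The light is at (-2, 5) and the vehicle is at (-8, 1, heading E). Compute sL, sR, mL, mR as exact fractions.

left sensor world pos  = (-6, 4); dL² = 17
right sensor world pos = (-6, -2); dR² = 65
sL = 160/17 = 160/17
sR = 160/65 = 32/13
mL = 1/2·sL + 0·sR = 80/17
mR = 1·sL + -1/2·sR = 1808/221

160/17 32/13 80/17 1808/221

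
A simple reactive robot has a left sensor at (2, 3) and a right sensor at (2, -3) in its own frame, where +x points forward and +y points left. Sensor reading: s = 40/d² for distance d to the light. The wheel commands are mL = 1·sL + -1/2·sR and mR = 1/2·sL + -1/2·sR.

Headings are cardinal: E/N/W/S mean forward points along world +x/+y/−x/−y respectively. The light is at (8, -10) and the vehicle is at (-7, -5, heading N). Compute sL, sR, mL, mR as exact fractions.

left sensor world pos  = (-10, -3); dL² = 373
right sensor world pos = (-4, -3); dR² = 193
sL = 40/373 = 40/373
sR = 40/193 = 40/193
mL = 1·sL + -1/2·sR = 260/71989
mR = 1/2·sL + -1/2·sR = -3600/71989

40/373 40/193 260/71989 -3600/71989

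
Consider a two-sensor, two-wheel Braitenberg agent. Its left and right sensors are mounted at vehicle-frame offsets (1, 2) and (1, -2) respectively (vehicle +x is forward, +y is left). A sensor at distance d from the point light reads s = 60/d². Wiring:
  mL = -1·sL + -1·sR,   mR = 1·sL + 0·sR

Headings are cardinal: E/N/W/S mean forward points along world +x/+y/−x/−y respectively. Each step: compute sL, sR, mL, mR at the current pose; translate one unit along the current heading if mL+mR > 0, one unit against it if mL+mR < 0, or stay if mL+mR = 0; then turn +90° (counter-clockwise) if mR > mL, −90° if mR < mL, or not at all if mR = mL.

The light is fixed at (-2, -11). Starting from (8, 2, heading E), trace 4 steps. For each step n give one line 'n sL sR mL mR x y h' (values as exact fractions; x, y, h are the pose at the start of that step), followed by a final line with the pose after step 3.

0 30/173 30/121 -8820/20933 30/173 8 2 E
1 12/49 60/317 -6744/15533 12/49 7 2 N
2 15/41 3/13 -318/533 15/41 7 1 W
3 12/53 12/37 -1080/1961 12/53 8 1 S
final 8 2 E

n=0: pose=(8,2,E); sL=30/173, sR=30/121; mL=-8820/20933, mR=30/173; mL+mR=-30/121 → advance -1; mR−mL=12450/20933 → turn +1·90°
n=1: pose=(7,2,N); sL=12/49, sR=60/317; mL=-6744/15533, mR=12/49; mL+mR=-60/317 → advance -1; mR−mL=10548/15533 → turn +1·90°
n=2: pose=(7,1,W); sL=15/41, sR=3/13; mL=-318/533, mR=15/41; mL+mR=-3/13 → advance -1; mR−mL=513/533 → turn +1·90°
n=3: pose=(8,1,S); sL=12/53, sR=12/37; mL=-1080/1961, mR=12/53; mL+mR=-12/37 → advance -1; mR−mL=1524/1961 → turn +1·90°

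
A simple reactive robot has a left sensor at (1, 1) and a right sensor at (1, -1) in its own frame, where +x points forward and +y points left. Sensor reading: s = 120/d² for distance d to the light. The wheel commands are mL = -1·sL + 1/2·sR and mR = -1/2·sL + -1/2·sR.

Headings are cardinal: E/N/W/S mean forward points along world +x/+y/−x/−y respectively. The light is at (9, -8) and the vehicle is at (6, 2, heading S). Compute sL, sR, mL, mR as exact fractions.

left sensor world pos  = (7, 1); dL² = 85
right sensor world pos = (5, 1); dR² = 97
sL = 120/85 = 24/17
sR = 120/97 = 120/97
mL = -1·sL + 1/2·sR = -1308/1649
mR = -1/2·sL + -1/2·sR = -2184/1649

24/17 120/97 -1308/1649 -2184/1649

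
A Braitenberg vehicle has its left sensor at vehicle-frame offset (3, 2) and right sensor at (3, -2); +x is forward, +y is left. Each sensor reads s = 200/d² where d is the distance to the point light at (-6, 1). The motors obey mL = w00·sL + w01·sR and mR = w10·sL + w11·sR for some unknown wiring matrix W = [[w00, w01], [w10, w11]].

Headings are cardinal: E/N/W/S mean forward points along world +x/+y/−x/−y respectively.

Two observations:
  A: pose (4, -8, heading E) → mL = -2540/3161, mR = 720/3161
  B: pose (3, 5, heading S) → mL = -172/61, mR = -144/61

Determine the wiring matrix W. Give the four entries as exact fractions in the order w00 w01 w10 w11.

-1/2 -1/2 1 -1

obs A: pose=(4,-8,E) → sL=100/109, sR=20/29, mL=-2540/3161, mR=720/3161
obs B: pose=(3,5,S) → sL=100/61, sR=4, mL=-172/61, mR=-144/61
sensor matrix S = [[100/109, 20/29], [100/61, 4]]; det S = 489600/192821
solve [mL_A; mL_B] = S·[w00; w01] and [mR_A; mR_B] = S·[w10; w11]:
  w00 = -1/2, w01 = -1/2, w10 = 1, w11 = -1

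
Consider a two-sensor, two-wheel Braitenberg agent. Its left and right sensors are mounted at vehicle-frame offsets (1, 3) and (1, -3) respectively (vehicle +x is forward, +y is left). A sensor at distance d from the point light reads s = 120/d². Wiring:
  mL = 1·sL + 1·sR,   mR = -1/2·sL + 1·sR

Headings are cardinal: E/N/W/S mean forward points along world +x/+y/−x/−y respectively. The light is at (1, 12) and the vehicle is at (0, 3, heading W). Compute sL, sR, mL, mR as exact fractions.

30/37 3 141/37 96/37

left sensor world pos  = (-1, 0); dL² = 148
right sensor world pos = (-1, 6); dR² = 40
sL = 120/148 = 30/37
sR = 120/40 = 3
mL = 1·sL + 1·sR = 141/37
mR = -1/2·sL + 1·sR = 96/37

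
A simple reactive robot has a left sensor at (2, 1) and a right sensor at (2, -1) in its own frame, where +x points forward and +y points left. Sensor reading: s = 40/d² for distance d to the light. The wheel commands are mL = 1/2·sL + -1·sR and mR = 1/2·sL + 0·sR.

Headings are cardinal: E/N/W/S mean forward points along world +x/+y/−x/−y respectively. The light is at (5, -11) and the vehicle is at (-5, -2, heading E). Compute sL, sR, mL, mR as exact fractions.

left sensor world pos  = (-3, -1); dL² = 164
right sensor world pos = (-3, -3); dR² = 128
sL = 40/164 = 10/41
sR = 40/128 = 5/16
mL = 1/2·sL + -1·sR = -125/656
mR = 1/2·sL + 0·sR = 5/41

10/41 5/16 -125/656 5/41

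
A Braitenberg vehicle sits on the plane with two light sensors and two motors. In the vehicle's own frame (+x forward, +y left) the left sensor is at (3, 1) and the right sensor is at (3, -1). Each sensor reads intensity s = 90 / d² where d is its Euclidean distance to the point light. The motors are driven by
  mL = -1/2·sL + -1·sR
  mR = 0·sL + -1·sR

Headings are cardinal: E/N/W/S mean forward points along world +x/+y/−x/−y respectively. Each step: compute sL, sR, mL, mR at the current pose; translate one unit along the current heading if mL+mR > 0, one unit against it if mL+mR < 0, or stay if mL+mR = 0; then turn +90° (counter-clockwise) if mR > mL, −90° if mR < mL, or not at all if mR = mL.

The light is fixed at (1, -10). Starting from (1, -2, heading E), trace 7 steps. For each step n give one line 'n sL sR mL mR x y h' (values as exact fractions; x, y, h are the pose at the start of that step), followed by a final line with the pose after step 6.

n=0: pose=(1,-2,E); sL=1, sR=45/29; mL=-119/58, mR=-45/29; mL+mR=-209/58 → advance -1; mR−mL=1/2 → turn +1·90°
n=1: pose=(0,-2,N); sL=18/25, sR=90/121; mL=-3339/3025, mR=-90/121; mL+mR=-5589/3025 → advance -1; mR−mL=9/25 → turn +1·90°
n=2: pose=(0,-3,W); sL=45/26, sR=9/8; mL=-207/104, mR=-9/8; mL+mR=-81/26 → advance -1; mR−mL=45/52 → turn +1·90°
n=3: pose=(1,-3,S); sL=90/17, sR=90/17; mL=-135/17, mR=-90/17; mL+mR=-225/17 → advance -1; mR−mL=45/17 → turn +1·90°
n=4: pose=(1,-2,E); sL=1, sR=45/29; mL=-119/58, mR=-45/29; mL+mR=-209/58 → advance -1; mR−mL=1/2 → turn +1·90°
n=5: pose=(0,-2,N); sL=18/25, sR=90/121; mL=-3339/3025, mR=-90/121; mL+mR=-5589/3025 → advance -1; mR−mL=9/25 → turn +1·90°
n=6: pose=(0,-3,W); sL=45/26, sR=9/8; mL=-207/104, mR=-9/8; mL+mR=-81/26 → advance -1; mR−mL=45/52 → turn +1·90°

0 1 45/29 -119/58 -45/29 1 -2 E
1 18/25 90/121 -3339/3025 -90/121 0 -2 N
2 45/26 9/8 -207/104 -9/8 0 -3 W
3 90/17 90/17 -135/17 -90/17 1 -3 S
4 1 45/29 -119/58 -45/29 1 -2 E
5 18/25 90/121 -3339/3025 -90/121 0 -2 N
6 45/26 9/8 -207/104 -9/8 0 -3 W
final 1 -3 S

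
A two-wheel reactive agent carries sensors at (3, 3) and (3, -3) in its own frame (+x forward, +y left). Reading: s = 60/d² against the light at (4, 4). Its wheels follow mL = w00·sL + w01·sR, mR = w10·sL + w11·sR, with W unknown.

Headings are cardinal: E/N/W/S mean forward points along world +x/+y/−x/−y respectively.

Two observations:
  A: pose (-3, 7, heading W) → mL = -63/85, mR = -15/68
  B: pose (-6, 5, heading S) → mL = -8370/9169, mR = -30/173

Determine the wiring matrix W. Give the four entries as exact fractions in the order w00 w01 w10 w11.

obs A: pose=(-3,7,W) → sL=3/5, sR=15/34, mL=-63/85, mR=-15/68
obs B: pose=(-6,5,S) → sL=60/53, sR=60/173, mL=-8370/9169, mR=-30/173
sensor matrix S = [[3/5, 15/34], [60/53, 60/173]]; det S = -45414/155873
solve [mL_A; mL_B] = S·[w00; w01] and [mR_A; mR_B] = S·[w10; w11]:
  w00 = -1/2, w01 = -1, w10 = 0, w11 = -1/2

-1/2 -1 0 -1/2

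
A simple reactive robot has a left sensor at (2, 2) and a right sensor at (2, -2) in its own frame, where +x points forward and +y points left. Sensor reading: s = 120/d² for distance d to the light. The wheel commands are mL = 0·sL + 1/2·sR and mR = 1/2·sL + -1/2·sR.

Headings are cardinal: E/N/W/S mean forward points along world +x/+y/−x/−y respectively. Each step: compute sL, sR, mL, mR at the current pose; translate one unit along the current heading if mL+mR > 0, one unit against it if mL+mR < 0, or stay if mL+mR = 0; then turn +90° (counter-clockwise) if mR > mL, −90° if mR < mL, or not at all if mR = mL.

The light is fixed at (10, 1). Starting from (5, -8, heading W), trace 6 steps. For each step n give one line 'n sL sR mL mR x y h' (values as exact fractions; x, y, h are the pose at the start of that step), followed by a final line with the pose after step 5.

0 12/17 60/49 30/49 -216/833 5 -8 W
1 120/113 24/13 12/13 -576/1469 4 -8 N
2 30/13 30/29 15/29 240/377 4 -7 E
3 24/17 8/3 4/3 -32/51 5 -7 N
4 60/17 4/3 2/3 56/51 5 -6 E
5 120/61 120/29 60/29 -1920/1769 6 -6 N
final 6 -5 E

n=0: pose=(5,-8,W); sL=12/17, sR=60/49; mL=30/49, mR=-216/833; mL+mR=6/17 → advance +1; mR−mL=-726/833 → turn -1·90°
n=1: pose=(4,-8,N); sL=120/113, sR=24/13; mL=12/13, mR=-576/1469; mL+mR=60/113 → advance +1; mR−mL=-1932/1469 → turn -1·90°
n=2: pose=(4,-7,E); sL=30/13, sR=30/29; mL=15/29, mR=240/377; mL+mR=15/13 → advance +1; mR−mL=45/377 → turn +1·90°
n=3: pose=(5,-7,N); sL=24/17, sR=8/3; mL=4/3, mR=-32/51; mL+mR=12/17 → advance +1; mR−mL=-100/51 → turn -1·90°
n=4: pose=(5,-6,E); sL=60/17, sR=4/3; mL=2/3, mR=56/51; mL+mR=30/17 → advance +1; mR−mL=22/51 → turn +1·90°
n=5: pose=(6,-6,N); sL=120/61, sR=120/29; mL=60/29, mR=-1920/1769; mL+mR=60/61 → advance +1; mR−mL=-5580/1769 → turn -1·90°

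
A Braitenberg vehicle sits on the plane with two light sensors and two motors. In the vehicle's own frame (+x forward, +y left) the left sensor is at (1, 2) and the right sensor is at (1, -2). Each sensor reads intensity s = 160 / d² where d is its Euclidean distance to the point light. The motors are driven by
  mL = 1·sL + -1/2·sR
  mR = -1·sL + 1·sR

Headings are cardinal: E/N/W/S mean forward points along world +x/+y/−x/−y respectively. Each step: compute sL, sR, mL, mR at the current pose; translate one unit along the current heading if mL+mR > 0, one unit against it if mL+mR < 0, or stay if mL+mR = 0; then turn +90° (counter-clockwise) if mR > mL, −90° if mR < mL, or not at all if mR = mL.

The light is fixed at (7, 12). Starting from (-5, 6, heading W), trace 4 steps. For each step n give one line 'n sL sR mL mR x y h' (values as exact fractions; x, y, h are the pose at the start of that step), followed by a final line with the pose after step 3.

0 160/233 32/37 2192/8621 1536/8621 -5 6 W
1 16/25 80/73 168/1825 832/1825 -6 6 N
2 32/49 32/41 528/2009 256/2009 -6 7 W
3 10/17 1 3/34 7/17 -7 7 N
final -7 8 W

n=0: pose=(-5,6,W); sL=160/233, sR=32/37; mL=2192/8621, mR=1536/8621; mL+mR=16/37 → advance +1; mR−mL=-656/8621 → turn -1·90°
n=1: pose=(-6,6,N); sL=16/25, sR=80/73; mL=168/1825, mR=832/1825; mL+mR=40/73 → advance +1; mR−mL=664/1825 → turn +1·90°
n=2: pose=(-6,7,W); sL=32/49, sR=32/41; mL=528/2009, mR=256/2009; mL+mR=16/41 → advance +1; mR−mL=-272/2009 → turn -1·90°
n=3: pose=(-7,7,N); sL=10/17, sR=1; mL=3/34, mR=7/17; mL+mR=1/2 → advance +1; mR−mL=11/34 → turn +1·90°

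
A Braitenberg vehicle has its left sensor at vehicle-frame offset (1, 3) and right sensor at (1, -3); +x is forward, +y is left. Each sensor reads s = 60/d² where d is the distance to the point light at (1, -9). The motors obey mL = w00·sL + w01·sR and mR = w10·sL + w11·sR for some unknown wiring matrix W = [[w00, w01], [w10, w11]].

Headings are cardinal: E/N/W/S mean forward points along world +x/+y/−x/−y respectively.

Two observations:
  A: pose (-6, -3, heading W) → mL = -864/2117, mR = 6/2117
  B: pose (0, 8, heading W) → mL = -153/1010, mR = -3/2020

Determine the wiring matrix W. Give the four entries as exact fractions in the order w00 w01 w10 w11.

obs A: pose=(-6,-3,W) → sL=60/73, sR=12/29, mL=-864/2117, mR=6/2117
obs B: pose=(0,8,W) → sL=3/10, sR=15/101, mL=-153/1010, mR=-3/2020
sensor matrix S = [[60/73, 12/29], [3/10, 15/101]]; det S = -2214/1069085
solve [mL_A; mL_B] = S·[w00; w01] and [mR_A; mR_B] = S·[w10; w11]:
  w00 = -1, w01 = 1, w10 = -1/2, w11 = 1

-1 1 -1/2 1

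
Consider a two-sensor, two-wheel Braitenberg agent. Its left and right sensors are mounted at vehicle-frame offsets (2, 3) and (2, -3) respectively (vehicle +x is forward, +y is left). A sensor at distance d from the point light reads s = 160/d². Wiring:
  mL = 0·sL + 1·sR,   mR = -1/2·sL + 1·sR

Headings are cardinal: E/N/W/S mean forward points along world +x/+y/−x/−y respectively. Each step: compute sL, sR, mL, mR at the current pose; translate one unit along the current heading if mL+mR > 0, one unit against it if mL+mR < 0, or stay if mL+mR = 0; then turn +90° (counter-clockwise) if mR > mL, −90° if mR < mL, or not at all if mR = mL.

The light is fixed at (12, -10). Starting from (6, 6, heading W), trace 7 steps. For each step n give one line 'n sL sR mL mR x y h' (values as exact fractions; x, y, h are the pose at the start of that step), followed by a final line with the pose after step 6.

0 160/233 32/85 32/85 656/19805 6 6 W
1 20/53 8/17 8/17 254/901 5 6 N
2 32/85 160/221 160/221 592/1105 5 7 E
3 80/117 80/153 80/153 40/221 6 7 S
4 160/233 32/85 32/85 656/19805 6 6 W
5 20/53 8/17 8/17 254/901 5 6 N
6 32/85 160/221 160/221 592/1105 5 7 E
final 6 7 S

n=0: pose=(6,6,W); sL=160/233, sR=32/85; mL=32/85, mR=656/19805; mL+mR=8112/19805 → advance +1; mR−mL=-80/233 → turn -1·90°
n=1: pose=(5,6,N); sL=20/53, sR=8/17; mL=8/17, mR=254/901; mL+mR=678/901 → advance +1; mR−mL=-10/53 → turn -1·90°
n=2: pose=(5,7,E); sL=32/85, sR=160/221; mL=160/221, mR=592/1105; mL+mR=1392/1105 → advance +1; mR−mL=-16/85 → turn -1·90°
n=3: pose=(6,7,S); sL=80/117, sR=80/153; mL=80/153, mR=40/221; mL+mR=1400/1989 → advance +1; mR−mL=-40/117 → turn -1·90°
n=4: pose=(6,6,W); sL=160/233, sR=32/85; mL=32/85, mR=656/19805; mL+mR=8112/19805 → advance +1; mR−mL=-80/233 → turn -1·90°
n=5: pose=(5,6,N); sL=20/53, sR=8/17; mL=8/17, mR=254/901; mL+mR=678/901 → advance +1; mR−mL=-10/53 → turn -1·90°
n=6: pose=(5,7,E); sL=32/85, sR=160/221; mL=160/221, mR=592/1105; mL+mR=1392/1105 → advance +1; mR−mL=-16/85 → turn -1·90°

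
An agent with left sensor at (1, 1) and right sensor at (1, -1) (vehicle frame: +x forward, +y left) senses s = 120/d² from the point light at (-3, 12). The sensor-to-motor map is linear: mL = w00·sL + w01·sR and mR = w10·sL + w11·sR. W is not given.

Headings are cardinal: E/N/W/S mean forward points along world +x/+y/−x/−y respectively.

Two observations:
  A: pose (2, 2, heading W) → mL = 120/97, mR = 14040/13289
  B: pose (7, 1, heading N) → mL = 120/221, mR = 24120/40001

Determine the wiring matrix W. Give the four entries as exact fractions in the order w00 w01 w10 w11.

0 1 1/2 1/2

obs A: pose=(2,2,W) → sL=120/137, sR=120/97, mL=120/97, mR=14040/13289
obs B: pose=(7,1,N) → sL=120/181, sR=120/221, mL=120/221, mR=24120/40001
sensor matrix S = [[120/137, 120/97], [120/181, 120/221]]; det S = -183168000/531573289
solve [mL_A; mL_B] = S·[w00; w01] and [mR_A; mR_B] = S·[w10; w11]:
  w00 = 0, w01 = 1, w10 = 1/2, w11 = 1/2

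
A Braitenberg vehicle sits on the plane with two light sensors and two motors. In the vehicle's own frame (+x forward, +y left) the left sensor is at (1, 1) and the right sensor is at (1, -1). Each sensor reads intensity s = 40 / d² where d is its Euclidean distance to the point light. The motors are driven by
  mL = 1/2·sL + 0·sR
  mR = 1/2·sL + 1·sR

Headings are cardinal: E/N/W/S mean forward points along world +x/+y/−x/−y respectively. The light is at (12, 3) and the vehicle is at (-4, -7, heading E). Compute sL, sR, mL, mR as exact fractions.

20/153 20/173 10/153 4790/26469

left sensor world pos  = (-3, -6); dL² = 306
right sensor world pos = (-3, -8); dR² = 346
sL = 40/306 = 20/153
sR = 40/346 = 20/173
mL = 1/2·sL + 0·sR = 10/153
mR = 1/2·sL + 1·sR = 4790/26469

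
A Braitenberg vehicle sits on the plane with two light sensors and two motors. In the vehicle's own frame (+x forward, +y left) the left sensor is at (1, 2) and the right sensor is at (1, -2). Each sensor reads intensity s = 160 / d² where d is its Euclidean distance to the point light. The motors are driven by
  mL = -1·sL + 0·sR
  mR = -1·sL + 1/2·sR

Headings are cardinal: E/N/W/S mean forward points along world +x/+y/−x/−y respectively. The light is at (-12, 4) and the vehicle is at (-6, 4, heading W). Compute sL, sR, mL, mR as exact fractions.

160/29 160/29 -160/29 -80/29

left sensor world pos  = (-7, 2); dL² = 29
right sensor world pos = (-7, 6); dR² = 29
sL = 160/29 = 160/29
sR = 160/29 = 160/29
mL = -1·sL + 0·sR = -160/29
mR = -1·sL + 1/2·sR = -80/29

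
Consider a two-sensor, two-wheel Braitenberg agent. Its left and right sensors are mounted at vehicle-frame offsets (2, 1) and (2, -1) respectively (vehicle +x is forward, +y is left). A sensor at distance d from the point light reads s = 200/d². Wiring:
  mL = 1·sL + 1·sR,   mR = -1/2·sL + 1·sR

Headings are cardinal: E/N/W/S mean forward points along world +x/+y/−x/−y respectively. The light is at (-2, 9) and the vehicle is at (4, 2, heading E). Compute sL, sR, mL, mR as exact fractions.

left sensor world pos  = (6, 3); dL² = 100
right sensor world pos = (6, 1); dR² = 128
sL = 200/100 = 2
sR = 200/128 = 25/16
mL = 1·sL + 1·sR = 57/16
mR = -1/2·sL + 1·sR = 9/16

2 25/16 57/16 9/16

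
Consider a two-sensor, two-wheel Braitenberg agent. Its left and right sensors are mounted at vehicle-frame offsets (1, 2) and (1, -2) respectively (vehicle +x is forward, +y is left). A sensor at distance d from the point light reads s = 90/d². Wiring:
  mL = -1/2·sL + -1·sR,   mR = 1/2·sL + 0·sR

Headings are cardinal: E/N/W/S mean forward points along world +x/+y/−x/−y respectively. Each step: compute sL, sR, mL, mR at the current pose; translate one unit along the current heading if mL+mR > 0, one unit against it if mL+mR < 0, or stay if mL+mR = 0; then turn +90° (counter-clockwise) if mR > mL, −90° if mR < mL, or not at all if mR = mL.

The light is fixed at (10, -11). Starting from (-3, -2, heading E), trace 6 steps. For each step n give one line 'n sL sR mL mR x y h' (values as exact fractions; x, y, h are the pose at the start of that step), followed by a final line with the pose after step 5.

n=0: pose=(-3,-2,E); sL=18/53, sR=90/193; mL=-6507/10229, mR=9/53; mL+mR=-90/193 → advance -1; mR−mL=8244/10229 → turn +1·90°
n=1: pose=(-4,-2,N); sL=45/178, sR=45/122; mL=-10755/21716, mR=45/356; mL+mR=-45/122 → advance -1; mR−mL=3375/5429 → turn +1·90°
n=2: pose=(-4,-3,W); sL=10/29, sR=18/65; mL=-847/1885, mR=5/29; mL+mR=-18/65 → advance -1; mR−mL=1172/1885 → turn +1·90°
n=3: pose=(-3,-3,S); sL=9/17, sR=45/137; mL=-2763/4658, mR=9/34; mL+mR=-45/137 → advance -1; mR−mL=1998/2329 → turn +1·90°
n=4: pose=(-3,-2,E); sL=18/53, sR=90/193; mL=-6507/10229, mR=9/53; mL+mR=-90/193 → advance -1; mR−mL=8244/10229 → turn +1·90°
n=5: pose=(-4,-2,N); sL=45/178, sR=45/122; mL=-10755/21716, mR=45/356; mL+mR=-45/122 → advance -1; mR−mL=3375/5429 → turn +1·90°

0 18/53 90/193 -6507/10229 9/53 -3 -2 E
1 45/178 45/122 -10755/21716 45/356 -4 -2 N
2 10/29 18/65 -847/1885 5/29 -4 -3 W
3 9/17 45/137 -2763/4658 9/34 -3 -3 S
4 18/53 90/193 -6507/10229 9/53 -3 -2 E
5 45/178 45/122 -10755/21716 45/356 -4 -2 N
final -4 -3 W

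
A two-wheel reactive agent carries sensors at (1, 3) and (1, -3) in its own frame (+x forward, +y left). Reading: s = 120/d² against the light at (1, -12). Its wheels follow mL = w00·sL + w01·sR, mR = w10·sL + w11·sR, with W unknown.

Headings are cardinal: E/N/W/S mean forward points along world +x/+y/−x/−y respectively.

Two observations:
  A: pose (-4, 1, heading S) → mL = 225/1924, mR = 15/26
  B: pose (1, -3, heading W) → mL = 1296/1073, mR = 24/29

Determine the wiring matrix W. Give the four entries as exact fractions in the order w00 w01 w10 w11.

obs A: pose=(-4,1,S) → sL=30/37, sR=15/26, mL=225/1924, mR=15/26
obs B: pose=(1,-3,W) → sL=120/37, sR=24/29, mL=1296/1073, mR=24/29
sensor matrix S = [[30/37, 15/26], [120/37, 24/29]]; det S = -16740/13949
solve [mL_A; mL_B] = S·[w00; w01] and [mR_A; mR_B] = S·[w10; w11]:
  w00 = 1/2, w01 = -1/2, w10 = 0, w11 = 1

1/2 -1/2 0 1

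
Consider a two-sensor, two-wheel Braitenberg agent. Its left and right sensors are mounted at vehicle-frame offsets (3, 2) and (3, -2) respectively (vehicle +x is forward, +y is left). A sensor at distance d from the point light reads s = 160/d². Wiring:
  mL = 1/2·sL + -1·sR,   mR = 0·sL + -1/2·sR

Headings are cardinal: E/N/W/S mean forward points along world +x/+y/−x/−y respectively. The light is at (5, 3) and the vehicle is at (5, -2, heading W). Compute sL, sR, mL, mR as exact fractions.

80/29 80/9 -1960/261 -40/9

left sensor world pos  = (2, -4); dL² = 58
right sensor world pos = (2, 0); dR² = 18
sL = 160/58 = 80/29
sR = 160/18 = 80/9
mL = 1/2·sL + -1·sR = -1960/261
mR = 0·sL + -1/2·sR = -40/9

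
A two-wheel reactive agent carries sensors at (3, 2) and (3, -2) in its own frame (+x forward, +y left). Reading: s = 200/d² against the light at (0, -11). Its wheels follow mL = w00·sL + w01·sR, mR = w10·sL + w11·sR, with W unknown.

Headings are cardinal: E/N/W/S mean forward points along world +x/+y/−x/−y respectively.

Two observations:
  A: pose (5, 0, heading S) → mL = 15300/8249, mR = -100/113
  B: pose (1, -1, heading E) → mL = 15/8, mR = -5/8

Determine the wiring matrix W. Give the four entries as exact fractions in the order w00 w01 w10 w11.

-1/2 1 -1/2 0

obs A: pose=(5,0,S) → sL=200/113, sR=200/73, mL=15300/8249, mR=-100/113
obs B: pose=(1,-1,E) → sL=5/4, sR=5/2, mL=15/8, mR=-5/8
sensor matrix S = [[200/113, 200/73], [5/4, 5/2]]; det S = 8250/8249
solve [mL_A; mL_B] = S·[w00; w01] and [mR_A; mR_B] = S·[w10; w11]:
  w00 = -1/2, w01 = 1, w10 = -1/2, w11 = 0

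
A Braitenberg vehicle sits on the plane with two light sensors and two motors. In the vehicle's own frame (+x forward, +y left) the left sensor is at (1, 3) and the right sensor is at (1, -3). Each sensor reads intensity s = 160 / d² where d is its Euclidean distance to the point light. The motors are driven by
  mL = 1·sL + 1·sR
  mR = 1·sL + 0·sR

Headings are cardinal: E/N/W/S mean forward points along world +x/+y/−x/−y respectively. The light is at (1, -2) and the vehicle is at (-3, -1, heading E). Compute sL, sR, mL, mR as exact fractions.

32/5 160/13 1216/65 32/5

left sensor world pos  = (-2, 2); dL² = 25
right sensor world pos = (-2, -4); dR² = 13
sL = 160/25 = 32/5
sR = 160/13 = 160/13
mL = 1·sL + 1·sR = 1216/65
mR = 1·sL + 0·sR = 32/5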